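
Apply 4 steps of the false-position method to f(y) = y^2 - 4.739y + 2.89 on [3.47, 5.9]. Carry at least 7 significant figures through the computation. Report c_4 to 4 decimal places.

4.0087

f(3.470000) = -1.513430, f(5.900000) = 9.739900
step 1: c = 3.796804, f(c) = -0.687333 < 0 → new bracket [3.796804, 5.900000]
step 2: c = 3.935441, f(c) = -0.272360 < 0 → new bracket [3.935441, 5.900000]
step 3: c = 3.988882, f(c) = -0.102132 < 0 → new bracket [3.988882, 5.900000]
step 4: c = 4.008714, f(c) = -0.037508 < 0 → new bracket [4.008714, 5.900000]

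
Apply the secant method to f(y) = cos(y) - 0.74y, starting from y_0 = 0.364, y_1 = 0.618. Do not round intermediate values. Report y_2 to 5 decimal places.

f(y_0) = 0.665120, f(y_1) = 0.357719
y_2 = 0.618000 - (0.357719)·(0.618000 - 0.364000)/(0.357719 - (0.665120)) = 0.913576; f(y_2) = -0.065128

0.91358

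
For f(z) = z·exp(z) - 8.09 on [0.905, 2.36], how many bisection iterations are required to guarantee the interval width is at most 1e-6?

21

Initial width b − a = 2.36 − 0.905 = 1.455000.
After n steps the width is (b−a)/2^n; need (b−a)/2^n ≤ 1e-6.
So n ≥ log₂(1.455000/1e-6) = log₂(1455000.0000) ≈ 20.4726.
Hence n = 21.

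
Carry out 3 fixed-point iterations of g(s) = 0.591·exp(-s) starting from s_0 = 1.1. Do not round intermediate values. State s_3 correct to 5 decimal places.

0.36371

s_1 = g(1.100000) = 0.196727
s_2 = g(0.196727) = 0.485456
s_3 = g(0.485456) = 0.363711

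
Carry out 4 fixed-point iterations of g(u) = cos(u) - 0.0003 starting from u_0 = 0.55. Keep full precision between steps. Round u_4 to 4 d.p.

0.7029

u_1 = g(0.550000) = 0.852225
u_2 = g(0.852225) = 0.658010
u_3 = g(0.658010) = 0.790911
u_4 = g(0.790911) = 0.702898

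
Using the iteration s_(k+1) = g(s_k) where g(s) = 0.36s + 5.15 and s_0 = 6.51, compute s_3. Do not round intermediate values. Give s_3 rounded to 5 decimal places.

s_1 = g(6.510000) = 7.493600
s_2 = g(7.493600) = 7.847696
s_3 = g(7.847696) = 7.975171

7.97517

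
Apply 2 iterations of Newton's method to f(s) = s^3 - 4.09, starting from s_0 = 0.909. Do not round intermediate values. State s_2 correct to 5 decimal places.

1.77185

Newton update: s ← s − f(s)/f'(s).
f'(s) = 3s^2
s_0 = 0.909000: f = -3.338911, f' = 2.478843 → s_1 = 0.909000 - (-3.338911)/(2.478843) = 2.255963
s_1 = 2.255963: f = 7.391433, f' = 15.268111 → s_2 = 2.255963 - (7.391433)/(15.268111) = 1.771854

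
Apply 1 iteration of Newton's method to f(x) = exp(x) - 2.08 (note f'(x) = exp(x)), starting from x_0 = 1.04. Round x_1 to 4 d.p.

Newton update: x ← x − f(x)/f'(x).
x_0 = 1.040000: f = 0.749217, f' = 2.829217 → x_1 = 1.040000 - (0.749217)/(2.829217) = 0.775186

0.7752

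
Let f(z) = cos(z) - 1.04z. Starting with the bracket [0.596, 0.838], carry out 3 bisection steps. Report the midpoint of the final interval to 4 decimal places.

0.7321

f(0.596000) = 0.207748, f(0.838000) = -0.202569 (opposite signs)
step 1: m = 0.717000, f(m) = 0.008100 > 0 → root in [0.717000, 0.838000]
step 2: m = 0.777500, f(m) = -0.095930 < 0 → root in [0.717000, 0.777500]
step 3: m = 0.747250, f(m) = -0.043579 < 0 → root in [0.717000, 0.747250]
Midpoint of [0.717000, 0.747250] = 0.732125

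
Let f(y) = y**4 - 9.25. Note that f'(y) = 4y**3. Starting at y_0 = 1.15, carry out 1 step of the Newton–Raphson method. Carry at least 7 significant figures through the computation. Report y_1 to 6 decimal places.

2.383006

Newton update: y ← y − f(y)/f'(y).
y_0 = 1.150000: f = -7.500994, f' = 6.083500 → y_1 = 1.150000 - (-7.500994)/(6.083500) = 2.383006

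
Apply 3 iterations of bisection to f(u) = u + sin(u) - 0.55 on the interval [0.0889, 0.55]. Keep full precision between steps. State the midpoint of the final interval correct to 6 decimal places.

0.290631

f(0.088900) = -0.372317, f(0.550000) = 0.522687 (opposite signs)
step 1: m = 0.319450, f(m) = 0.083494 > 0 → root in [0.088900, 0.319450]
step 2: m = 0.204175, f(m) = -0.143066 < 0 → root in [0.204175, 0.319450]
step 3: m = 0.261813, f(m) = -0.029356 < 0 → root in [0.261813, 0.319450]
Midpoint of [0.261813, 0.319450] = 0.290631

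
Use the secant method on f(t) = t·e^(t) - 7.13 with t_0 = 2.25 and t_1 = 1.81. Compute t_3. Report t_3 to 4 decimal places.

1.5539

f(t_0) = 14.217406, f(t_1) = 3.929910
t_2 = 1.810000 - (3.929910)·(1.810000 - 2.250000)/(3.929910 - (14.217406)) = 1.641916; f(t_2) = 1.350593
t_3 = 1.641916 - (1.350593)·(1.641916 - 1.810000)/(1.350593 - (3.929910)) = 1.553904; f(t_3) = 0.219806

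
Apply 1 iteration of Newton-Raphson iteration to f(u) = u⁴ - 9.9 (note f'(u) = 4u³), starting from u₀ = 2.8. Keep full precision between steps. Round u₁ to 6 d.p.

Newton update: u ← u − f(u)/f'(u).
u_0 = 2.800000: f = 51.565600, f' = 87.808000 → u_1 = 2.800000 - (51.565600)/(87.808000) = 2.212746

2.212746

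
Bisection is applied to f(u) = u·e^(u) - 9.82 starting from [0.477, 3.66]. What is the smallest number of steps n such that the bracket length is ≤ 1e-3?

Initial width b − a = 3.66 − 0.477 = 3.183000.
After n steps the width is (b−a)/2^n; need (b−a)/2^n ≤ 1e-3.
So n ≥ log₂(3.183000/1e-3) = log₂(3183.0000) ≈ 11.6362.
Hence n = 12.

12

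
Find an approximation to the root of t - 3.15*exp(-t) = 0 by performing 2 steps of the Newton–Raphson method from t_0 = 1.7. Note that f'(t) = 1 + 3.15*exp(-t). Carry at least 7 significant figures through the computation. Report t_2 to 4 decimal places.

t_0 = 1.700000: f = 1.124547, f' = 1.575453 → t_1 = 1.700000 - (1.124547)/(1.575453) = 0.986207
t_1 = 0.986207: f = -0.188707, f' = 2.174914 → t_2 = 0.986207 - (-0.188707)/(2.174914) = 1.072973

1.0730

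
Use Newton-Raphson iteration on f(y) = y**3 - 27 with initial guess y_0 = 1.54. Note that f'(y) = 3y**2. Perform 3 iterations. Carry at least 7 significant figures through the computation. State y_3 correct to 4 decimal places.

3.0949

Newton update: y ← y − f(y)/f'(y).
y_0 = 1.540000: f = -23.347736, f' = 7.114800 → y_1 = 1.540000 - (-23.347736)/(7.114800) = 4.821573
y_1 = 4.821573: f = 85.089842, f' = 69.742700 → y_2 = 4.821573 - (85.089842)/(69.742700) = 3.601519
y_2 = 3.601519: f = 19.715096, f' = 38.912824 → y_3 = 3.601519 - (19.715096)/(38.912824) = 3.094872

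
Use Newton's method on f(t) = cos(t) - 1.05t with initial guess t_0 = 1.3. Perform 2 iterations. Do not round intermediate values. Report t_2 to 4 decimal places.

f'(t) = -sin(t) - 1.05
t_0 = 1.300000: f = -1.097501, f' = -2.013558 → t_1 = 1.300000 - (-1.097501)/(-2.013558) = 0.754944
t_1 = 0.754944: f = -0.064382, f' = -1.735248 → t_2 = 0.754944 - (-0.064382)/(-1.735248) = 0.717842

0.7178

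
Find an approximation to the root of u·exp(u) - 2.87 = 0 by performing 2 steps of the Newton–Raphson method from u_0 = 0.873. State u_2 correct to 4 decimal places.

f'(u) = (u + 1)·exp(u)
u_0 = 0.873000: f = -0.779966, f' = 4.484116 → u_1 = 0.873000 - (-0.779966)/(4.484116) = 1.046940
u_1 = 1.046940: f = 0.112647, f' = 5.831566 → u_2 = 1.046940 - (0.112647)/(5.831566) = 1.027623

1.0276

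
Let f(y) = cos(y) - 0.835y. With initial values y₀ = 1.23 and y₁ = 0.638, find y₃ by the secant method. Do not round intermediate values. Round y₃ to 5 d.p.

f(y_0) = -0.692812, f(y_1) = 0.270559
y_2 = 0.638000 - (0.270559)·(0.638000 - 1.230000)/(0.270559 - (-0.692812)) = 0.804261; f(y_2) = 0.022086
y_3 = 0.804261 - (0.022086)·(0.804261 - 0.638000)/(0.022086 - (0.270559)) = 0.819039; f(y_3) = -0.000975

0.81904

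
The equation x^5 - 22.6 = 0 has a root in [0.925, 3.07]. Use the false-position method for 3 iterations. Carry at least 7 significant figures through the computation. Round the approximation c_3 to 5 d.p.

False-position update: c = (a·f(b) − b·f(a))/(f(b) − f(a)); replace the endpoint whose sign matches f(c).
f(0.925000) = -21.922813, f(3.070000) = 250.104232
step 1: c = 1.097867, f(c) = -21.005046 < 0 → new bracket [1.097867, 3.070000]
step 2: c = 1.250664, f(c) = -19.540128 < 0 → new bracket [1.250664, 3.070000]
step 3: c = 1.382505, f(c) = -17.549518 < 0 → new bracket [1.382505, 3.070000]

1.38250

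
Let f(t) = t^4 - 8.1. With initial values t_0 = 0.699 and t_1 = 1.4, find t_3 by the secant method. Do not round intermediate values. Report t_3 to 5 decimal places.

1.56944

f(t_0) = -7.861269, f(t_1) = -4.258400
t_2 = 1.400000 - (-4.258400)·(1.400000 - 0.699000)/(-4.258400 - (-7.861269)) = 2.228545; f(t_2) = 16.565247
t_3 = 2.228545 - (16.565247)·(2.228545 - 1.400000)/(16.565247 - (-4.258400)) = 1.569436; f(t_3) = -2.032994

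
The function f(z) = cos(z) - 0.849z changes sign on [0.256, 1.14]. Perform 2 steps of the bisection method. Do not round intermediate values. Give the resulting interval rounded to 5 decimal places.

f(0.256000) = 0.750067, f(1.140000) = -0.550265 (opposite signs)
step 1: m = 0.698000, f(m) = 0.173527 > 0 → root in [0.698000, 1.140000]
step 2: m = 0.919000, f(m) = -0.173616 < 0 → root in [0.698000, 0.919000]

[0.69800, 0.91900]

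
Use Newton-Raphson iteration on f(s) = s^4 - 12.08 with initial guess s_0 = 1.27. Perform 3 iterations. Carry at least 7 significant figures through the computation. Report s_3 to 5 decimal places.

1.88382

f'(s) = 4s^3
s_0 = 1.270000: f = -9.478554, f' = 8.193532 → s_1 = 1.270000 - (-9.478554)/(8.193532) = 2.426834
s_1 = 2.426834: f = 22.606465, f' = 57.171557 → s_2 = 2.426834 - (22.606465)/(57.171557) = 2.031419
s_2 = 2.031419: f = 4.949353, f' = 33.531934 → s_3 = 2.031419 - (4.949353)/(33.531934) = 1.883818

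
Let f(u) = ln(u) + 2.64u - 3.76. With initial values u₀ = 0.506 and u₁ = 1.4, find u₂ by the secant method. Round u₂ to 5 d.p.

1.32789

Secant update: u_(k+1) = u_k − f(u_k)·(u_k − u_(k-1))/(f(u_k) − f(u_(k-1))).
f(u_0) = -3.105379, f(u_1) = 0.272472
u_2 = 1.400000 - (0.272472)·(1.400000 - 0.506000)/(0.272472 - (-3.105379)) = 1.327886; f(u_2) = 0.029207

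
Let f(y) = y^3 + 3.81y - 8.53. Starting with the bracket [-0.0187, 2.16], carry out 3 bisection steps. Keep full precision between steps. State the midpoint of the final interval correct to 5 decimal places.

1.47916

f(-0.018700) = -8.601254, f(2.160000) = 9.777296 (opposite signs)
step 1: m = 1.070650, f(m) = -3.223547 < 0 → root in [1.070650, 2.160000]
step 2: m = 1.615325, f(m) = 1.839215 > 0 → root in [1.070650, 1.615325]
step 3: m = 1.342988, f(m) = -0.990985 < 0 → root in [1.342988, 1.615325]
Midpoint of [1.342988, 1.615325] = 1.479156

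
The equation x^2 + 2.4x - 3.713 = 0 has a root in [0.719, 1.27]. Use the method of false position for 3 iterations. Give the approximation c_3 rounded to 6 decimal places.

f(0.719000) = -1.470439, f(1.270000) = 0.947900
step 1: c = 1.054028, f(c) = -0.072357 < 0 → new bracket [1.054028, 1.270000]
step 2: c = 1.069345, f(c) = -0.003073 < 0 → new bracket [1.069345, 1.270000]
step 3: c = 1.069993, f(c) = -0.000130 < 0 → new bracket [1.069993, 1.270000]

1.069993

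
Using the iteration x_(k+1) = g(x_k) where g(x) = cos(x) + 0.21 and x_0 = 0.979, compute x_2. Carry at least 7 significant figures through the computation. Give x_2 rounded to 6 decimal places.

x_1 = g(0.979000) = 0.767853
x_2 = g(0.767853) = 0.929404

0.929404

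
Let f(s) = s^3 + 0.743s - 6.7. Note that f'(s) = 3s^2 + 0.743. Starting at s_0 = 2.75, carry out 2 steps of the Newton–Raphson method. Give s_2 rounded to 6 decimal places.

s_0 = 2.750000: f = 16.140125, f' = 23.430500 → s_1 = 2.750000 - (16.140125)/(23.430500) = 2.061149
s_1 = 2.061149: f = 3.587885, f' = 13.488005 → s_2 = 2.061149 - (3.587885)/(13.488005) = 1.795143

1.795143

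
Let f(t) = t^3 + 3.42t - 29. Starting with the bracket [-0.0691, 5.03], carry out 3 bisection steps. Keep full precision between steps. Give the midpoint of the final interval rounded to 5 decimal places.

f(-0.069100) = -29.236652, f(5.030000) = 115.466127 (opposite signs)
step 1: m = 2.480450, f(m) = -5.255564 < 0 → root in [2.480450, 5.030000]
step 2: m = 3.755225, f(m) = 36.797981 > 0 → root in [2.480450, 3.755225]
step 3: m = 3.117838, f(m) = 11.971224 > 0 → root in [2.480450, 3.117838]
Midpoint of [2.480450, 3.117838] = 2.799144

2.79914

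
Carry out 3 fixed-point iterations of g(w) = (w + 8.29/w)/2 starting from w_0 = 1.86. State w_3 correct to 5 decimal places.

w_1 = g(1.860000) = 3.158495
w_2 = g(3.158495) = 2.891581
w_3 = g(2.891581) = 2.879262

2.87926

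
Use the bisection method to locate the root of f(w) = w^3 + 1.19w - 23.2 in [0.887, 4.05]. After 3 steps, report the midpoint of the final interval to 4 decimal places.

f(0.887000) = -21.446606, f(4.050000) = 48.049625 (opposite signs)
step 1: m = 2.468500, f(m) = -5.220699 < 0 → root in [2.468500, 4.050000]
step 2: m = 3.259250, f(m) = 15.300577 > 0 → root in [2.468500, 3.259250]
step 3: m = 2.863875, f(m) = 3.696884 > 0 → root in [2.468500, 2.863875]
Midpoint of [2.468500, 2.863875] = 2.666187

2.6662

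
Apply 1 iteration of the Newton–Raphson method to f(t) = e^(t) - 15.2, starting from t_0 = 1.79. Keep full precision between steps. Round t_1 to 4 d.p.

3.3278

f'(t) = e^(t)
t_0 = 1.790000: f = -9.210548, f' = 5.989452 → t_1 = 1.790000 - (-9.210548)/(5.989452) = 3.327795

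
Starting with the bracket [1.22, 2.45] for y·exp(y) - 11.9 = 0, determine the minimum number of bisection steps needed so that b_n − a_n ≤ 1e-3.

11

Initial width b − a = 2.45 − 1.22 = 1.230000.
After n steps the width is (b−a)/2^n; need (b−a)/2^n ≤ 1e-3.
So n ≥ log₂(1.230000/1e-3) = log₂(1230.0000) ≈ 10.2644.
Hence n = 11.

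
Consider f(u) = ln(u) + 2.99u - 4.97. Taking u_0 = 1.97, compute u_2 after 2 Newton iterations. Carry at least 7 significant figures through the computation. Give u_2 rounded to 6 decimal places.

1.521775

f'(u) = 1/u + 2.99
u_0 = 1.970000: f = 1.598334, f' = 3.497614 → u_1 = 1.970000 - (1.598334)/(3.497614) = 1.513022
u_1 = 1.513022: f = -0.031956, f' = 3.650929 → u_2 = 1.513022 - (-0.031956)/(3.650929) = 1.521775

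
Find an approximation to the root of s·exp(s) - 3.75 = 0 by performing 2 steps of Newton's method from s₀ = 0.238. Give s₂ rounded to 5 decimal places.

1.82039

f'(s) = (s + 1)·exp(s)
s_0 = 0.238000: f = -3.448047, f' = 1.570662 → s_1 = 0.238000 - (-3.448047)/(1.570662) = 2.433283
s_1 = 2.433283: f = 23.980256, f' = 39.126488 → s_2 = 2.433283 - (23.980256)/(39.126488) = 1.820392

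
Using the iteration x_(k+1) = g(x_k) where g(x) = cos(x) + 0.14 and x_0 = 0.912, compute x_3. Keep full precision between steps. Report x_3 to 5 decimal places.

x_1 = g(0.912000) = 0.752166
x_2 = g(0.752166) = 0.870211
x_3 = g(0.870211) = 0.784665

0.78467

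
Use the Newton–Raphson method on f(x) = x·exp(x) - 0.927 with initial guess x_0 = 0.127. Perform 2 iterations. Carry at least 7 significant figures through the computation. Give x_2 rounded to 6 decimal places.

0.568563

Newton update: x ← x − f(x)/f'(x).
f'(x) = (x + 1)·exp(x)
x_0 = 0.127000: f = -0.782802, f' = 1.279615 → x_1 = 0.127000 - (-0.782802)/(1.279615) = 0.738748
x_1 = 0.738748: f = 0.619431, f' = 3.639744 → x_2 = 0.738748 - (0.619431)/(3.639744) = 0.568563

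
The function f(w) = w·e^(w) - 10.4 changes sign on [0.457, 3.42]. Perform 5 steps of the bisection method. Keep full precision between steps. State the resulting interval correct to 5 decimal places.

[1.75331, 1.84591]

f(0.457000) = -9.678247, f(3.420000) = 94.147399 (opposite signs)
step 1: m = 1.938500, f(m) = 3.069320 > 0 → root in [0.457000, 1.938500]
step 2: m = 1.197750, f(m) = -6.432267 < 0 → root in [1.197750, 1.938500]
step 3: m = 1.568125, f(m) = -2.876694 < 0 → root in [1.568125, 1.938500]
step 4: m = 1.753312, f(m) = -0.276906 < 0 → root in [1.753312, 1.938500]
step 5: m = 1.845906, f(m) = 1.291670 > 0 → root in [1.753312, 1.845906]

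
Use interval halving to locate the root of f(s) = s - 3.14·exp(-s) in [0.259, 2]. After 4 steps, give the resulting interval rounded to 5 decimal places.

[1.02069, 1.12950]

f(0.259000) = -2.164524, f(2.000000) = 1.575047 (opposite signs)
step 1: m = 1.129500, f(m) = 0.114668 > 0 → root in [0.259000, 1.129500]
step 2: m = 0.694250, f(m) = -0.874020 < 0 → root in [0.694250, 1.129500]
step 3: m = 0.911875, f(m) = -0.349683 < 0 → root in [0.911875, 1.129500]
step 4: m = 1.020687, f(m) = -0.110802 < 0 → root in [1.020687, 1.129500]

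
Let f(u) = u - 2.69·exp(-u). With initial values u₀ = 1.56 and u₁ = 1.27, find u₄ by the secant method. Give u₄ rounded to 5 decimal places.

0.99480

f(u_0) = 0.994734, f(u_1) = 0.514563
u_2 = 1.270000 - (0.514563)·(1.270000 - 1.560000)/(0.514563 - (0.994734)) = 0.959229; f(u_2) = -0.071547
u_3 = 0.959229 - (-0.071547)·(0.959229 - 1.270000)/(-0.071547 - (0.514563)) = 0.997165; f(u_3) = 0.004760
u_4 = 0.997165 - (0.004760)·(0.997165 - 0.959229)/(0.004760 - (-0.071547)) = 0.994799; f(u_4) = 0.000042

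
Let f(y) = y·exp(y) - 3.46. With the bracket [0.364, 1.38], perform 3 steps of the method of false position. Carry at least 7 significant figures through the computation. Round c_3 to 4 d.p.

1.1191

f(0.364000) = -2.936177, f(1.380000) = 2.025364
step 1: c = 0.965256, f(c) = -0.925760 < 0 → new bracket [0.965256, 1.380000]
step 2: c = 1.095360, f(c) = -0.184590 < 0 → new bracket [1.095360, 1.380000]
step 3: c = 1.119135, f(c) = -0.032980 < 0 → new bracket [1.119135, 1.380000]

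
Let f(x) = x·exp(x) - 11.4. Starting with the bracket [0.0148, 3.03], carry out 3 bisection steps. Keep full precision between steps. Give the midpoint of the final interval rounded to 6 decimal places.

f(0.014800) = -11.384979, f(3.030000) = 51.312615 (opposite signs)
step 1: m = 1.522400, f(m) = -4.422518 < 0 → root in [1.522400, 3.030000]
step 2: m = 2.276200, f(m) = 10.769276 > 0 → root in [1.522400, 2.276200]
step 3: m = 1.899300, f(m) = 1.289633 > 0 → root in [1.522400, 1.899300]
Midpoint of [1.522400, 1.899300] = 1.710850

1.710850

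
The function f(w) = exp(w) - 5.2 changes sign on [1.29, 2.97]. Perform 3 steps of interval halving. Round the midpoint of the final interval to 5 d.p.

f(1.290000) = -1.567213, f(2.970000) = 14.291920 (opposite signs)
step 1: m = 2.130000, f(m) = 3.214867 > 0 → root in [1.290000, 2.130000]
step 2: m = 1.710000, f(m) = 0.328961 > 0 → root in [1.290000, 1.710000]
step 3: m = 1.500000, f(m) = -0.718311 < 0 → root in [1.500000, 1.710000]
Midpoint of [1.500000, 1.710000] = 1.605000

1.60500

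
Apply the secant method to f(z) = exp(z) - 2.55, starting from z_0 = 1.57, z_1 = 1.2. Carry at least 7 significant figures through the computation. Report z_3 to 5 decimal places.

0.94510

f(z_0) = 2.256648, f(z_1) = 0.770117
z_2 = 1.200000 - (0.770117)·(1.200000 - 1.570000)/(0.770117 - (2.256648)) = 1.008317; f(z_2) = 0.190983
z_3 = 1.008317 - (0.190983)·(1.008317 - 1.200000)/(0.190983 - (0.770117)) = 0.945105; f(z_3) = 0.023082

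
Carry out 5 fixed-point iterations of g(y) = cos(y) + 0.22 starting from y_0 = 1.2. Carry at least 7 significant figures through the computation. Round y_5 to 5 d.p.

0.78005

y_1 = g(1.200000) = 0.582358
y_2 = g(0.582358) = 1.055168
y_3 = g(1.055168) = 0.713081
y_4 = g(0.713081) = 0.976350
y_5 = g(0.976350) = 0.780050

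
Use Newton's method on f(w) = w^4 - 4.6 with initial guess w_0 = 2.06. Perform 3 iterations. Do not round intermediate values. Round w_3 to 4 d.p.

1.4658

Newton update: w ← w − f(w)/f'(w).
f'(w) = 4w^3
w_0 = 2.060000: f = 13.408141, f' = 34.967264 → w_1 = 2.060000 - (13.408141)/(34.967264) = 1.676552
w_1 = 1.676552: f = 3.300739, f' = 18.849975 → w_2 = 1.676552 - (3.300739)/(18.849975) = 1.501446
w_2 = 1.501446: f = 0.482047, f' = 13.539076 → w_3 = 1.501446 - (0.482047)/(13.539076) = 1.465842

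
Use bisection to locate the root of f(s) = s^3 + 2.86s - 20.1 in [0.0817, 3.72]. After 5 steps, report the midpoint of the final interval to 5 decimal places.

2.41249

f(0.081700) = -19.865793, f(3.720000) = 42.018048 (opposite signs)
step 1: m = 1.900850, f(m) = -7.795359 < 0 → root in [1.900850, 3.720000]
step 2: m = 2.810425, f(m) = 10.135926 > 0 → root in [1.900850, 2.810425]
step 3: m = 2.355638, f(m) = -0.291378 < 0 → root in [2.355638, 2.810425]
step 4: m = 2.583031, f(m) = 4.521584 > 0 → root in [2.355638, 2.583031]
step 5: m = 2.469334, f(m) = 2.019340 > 0 → root in [2.355638, 2.469334]
Midpoint of [2.355638, 2.469334] = 2.412486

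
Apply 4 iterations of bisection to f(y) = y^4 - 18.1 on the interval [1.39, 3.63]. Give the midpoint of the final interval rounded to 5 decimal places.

f(1.390000) = -14.366990, f(3.630000) = 155.530694 (opposite signs)
step 1: m = 2.510000, f(m) = 21.591260 > 0 → root in [1.390000, 2.510000]
step 2: m = 1.950000, f(m) = -3.640994 < 0 → root in [1.950000, 2.510000]
step 3: m = 2.230000, f(m) = 6.629734 > 0 → root in [1.950000, 2.230000]
step 4: m = 2.090000, f(m) = 0.980298 > 0 → root in [1.950000, 2.090000]
Midpoint of [1.950000, 2.090000] = 2.020000

2.02000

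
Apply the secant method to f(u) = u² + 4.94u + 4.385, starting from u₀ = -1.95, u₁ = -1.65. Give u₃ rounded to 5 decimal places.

-1.21858

f(u_0) = -1.445500, f(u_1) = -1.043500
u_2 = -1.650000 - (-1.043500)·(-1.650000 - -1.950000)/(-1.043500 - (-1.445500)) = -0.871269; f(u_2) = 0.840042
u_3 = -0.871269 - (0.840042)·(-0.871269 - -1.650000)/(0.840042 - (-1.043500)) = -1.218575; f(u_3) = -0.149837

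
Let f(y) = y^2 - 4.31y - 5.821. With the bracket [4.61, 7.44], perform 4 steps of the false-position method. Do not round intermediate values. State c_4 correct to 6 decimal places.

5.386998

f(4.610000) = -4.438000, f(7.440000) = 17.466200
step 1: c = 5.183385, f(c) = -1.293909 < 0 → new bracket [5.183385, 7.440000]
step 2: c = 5.339027, f(c) = -0.326999 < 0 → new bracket [5.339027, 7.440000]
step 3: c = 5.377638, f(c) = -0.079630 < 0 → new bracket [5.377638, 7.440000]
step 4: c = 5.386998, f(c) = -0.019216 < 0 → new bracket [5.386998, 7.440000]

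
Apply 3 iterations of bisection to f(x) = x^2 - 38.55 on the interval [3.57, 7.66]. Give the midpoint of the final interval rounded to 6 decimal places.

6.381875

f(3.570000) = -25.805100, f(7.660000) = 20.125600 (opposite signs)
step 1: m = 5.615000, f(m) = -7.021775 < 0 → root in [5.615000, 7.660000]
step 2: m = 6.637500, f(m) = 5.506406 > 0 → root in [5.615000, 6.637500]
step 3: m = 6.126250, f(m) = -1.019061 < 0 → root in [6.126250, 6.637500]
Midpoint of [6.126250, 6.637500] = 6.381875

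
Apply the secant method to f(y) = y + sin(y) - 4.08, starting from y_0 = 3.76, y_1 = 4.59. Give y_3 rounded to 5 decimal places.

4.95098

f(y_0) = -0.899738, f(y_1) = -0.482520
y_2 = 4.590000 - (-0.482520)·(4.590000 - 3.760000)/(-0.482520 - (-0.899738)) = 5.549908; f(y_2) = 0.800601
y_3 = 5.549908 - (0.800601)·(5.549908 - 4.590000)/(0.800601 - (-0.482520)) = 4.950975; f(y_3) = -0.100698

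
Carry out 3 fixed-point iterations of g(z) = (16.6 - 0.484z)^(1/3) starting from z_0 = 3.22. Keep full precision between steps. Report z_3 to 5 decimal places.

z_1 = g(3.220000) = 2.468485
z_2 = g(2.468485) = 2.488225
z_3 = g(2.488225) = 2.487710

2.48771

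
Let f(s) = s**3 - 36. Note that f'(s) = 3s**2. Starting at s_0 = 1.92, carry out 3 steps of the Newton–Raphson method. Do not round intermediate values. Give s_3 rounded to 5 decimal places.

s_0 = 1.920000: f = -28.922112, f' = 11.059200 → s_1 = 1.920000 - (-28.922112)/(11.059200) = 4.535208
s_1 = 4.535208: f = 57.280685, f' = 61.704344 → s_2 = 4.535208 - (57.280685)/(61.704344) = 3.606900
s_2 = 3.606900: f = 10.924769, f' = 39.029173 → s_3 = 3.606900 - (10.924769)/(39.029173) = 3.326987

3.32699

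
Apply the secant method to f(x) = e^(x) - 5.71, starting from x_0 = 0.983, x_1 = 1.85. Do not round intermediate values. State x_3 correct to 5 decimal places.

f(x_0) = -3.037538, f(x_1) = 0.649820
x_2 = 1.850000 - (0.649820)·(1.850000 - 0.983000)/(0.649820 - (-3.037538)) = 1.697209; f(x_2) = -0.251307
x_3 = 1.697209 - (-0.251307)·(1.697209 - 1.850000)/(-0.251307 - (0.649820)) = 1.739820; f(x_3) = -0.013683

1.73982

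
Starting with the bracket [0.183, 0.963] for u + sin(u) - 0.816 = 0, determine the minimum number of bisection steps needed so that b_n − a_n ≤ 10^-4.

Initial width b − a = 0.963 − 0.183 = 0.780000.
After n steps the width is (b−a)/2^n; need (b−a)/2^n ≤ 10^-4.
So n ≥ log₂(0.780000/10^-4) = log₂(7800.0000) ≈ 12.9293.
Hence n = 13.

13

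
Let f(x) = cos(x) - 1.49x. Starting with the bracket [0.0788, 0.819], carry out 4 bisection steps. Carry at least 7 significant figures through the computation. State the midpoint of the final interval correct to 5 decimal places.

0.56456

f(0.078800) = 0.879485, f(0.819000) = -0.537358 (opposite signs)
step 1: m = 0.448900, f(m) = 0.232064 > 0 → root in [0.448900, 0.819000]
step 2: m = 0.633950, f(m) = -0.138891 < 0 → root in [0.448900, 0.633950]
step 3: m = 0.541425, f(m) = 0.050252 > 0 → root in [0.541425, 0.633950]
step 4: m = 0.587688, f(m) = -0.043429 < 0 → root in [0.541425, 0.587688]
Midpoint of [0.541425, 0.587688] = 0.564556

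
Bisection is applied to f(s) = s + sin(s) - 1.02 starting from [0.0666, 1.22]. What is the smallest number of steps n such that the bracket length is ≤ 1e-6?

21

Initial width b − a = 1.22 − 0.0666 = 1.153400.
After n steps the width is (b−a)/2^n; need (b−a)/2^n ≤ 1e-6.
So n ≥ log₂(1.153400/1e-6) = log₂(1153400.0000) ≈ 20.1375.
Hence n = 21.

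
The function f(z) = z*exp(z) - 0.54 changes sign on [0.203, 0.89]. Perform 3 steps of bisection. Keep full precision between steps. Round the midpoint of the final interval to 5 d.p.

f(0.203000) = -0.291310, f(0.890000) = 1.627265 (opposite signs)
step 1: m = 0.546500, f(m) = 0.403913 > 0 → root in [0.203000, 0.546500]
step 2: m = 0.374750, f(m) = 0.005122 > 0 → root in [0.203000, 0.374750]
step 3: m = 0.288875, f(m) = -0.154374 < 0 → root in [0.288875, 0.374750]
Midpoint of [0.288875, 0.374750] = 0.331813

0.33181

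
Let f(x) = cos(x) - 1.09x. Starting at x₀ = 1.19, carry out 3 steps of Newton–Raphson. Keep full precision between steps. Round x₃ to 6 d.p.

0.701062

Newton update: x ← x − f(x)/f'(x).
f'(x) = -sin(x) - 1.09
x_0 = 1.190000: f = -0.925440, f' = -2.018369 → x_1 = 1.190000 - (-0.925440)/(-2.018369) = 0.731491
x_1 = 0.731491: f = -0.053146, f' = -1.757980 → x_2 = 0.731491 - (-0.053146)/(-1.757980) = 0.701260
x_2 = 0.701260: f = -0.000343, f' = -1.735181 → x_3 = 0.701260 - (-0.000343)/(-1.735181) = 0.701062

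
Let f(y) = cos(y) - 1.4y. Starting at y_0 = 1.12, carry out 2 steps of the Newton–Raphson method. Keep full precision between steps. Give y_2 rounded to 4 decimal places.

0.5928

Newton update: y ← y − f(y)/f'(y).
f'(y) = -sin(y) - 1.4
y_0 = 1.120000: f = -1.132318, f' = -2.300100 → y_1 = 1.120000 - (-1.132318)/(-2.300100) = 0.627710
y_1 = 0.627710: f = -0.069419, f' = -1.987292 → y_2 = 0.627710 - (-0.069419)/(-1.987292) = 0.592778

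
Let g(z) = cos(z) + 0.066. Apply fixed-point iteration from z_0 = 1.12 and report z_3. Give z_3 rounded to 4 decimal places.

z_1 = g(1.120000) = 0.501682
z_2 = g(0.501682) = 0.942775
z_3 = g(0.942775) = 0.653545

0.6535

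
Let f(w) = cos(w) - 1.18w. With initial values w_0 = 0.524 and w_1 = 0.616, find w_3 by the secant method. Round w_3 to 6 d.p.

0.666214

f(w_0) = 0.247505, f(w_1) = 0.089316
w_2 = 0.616000 - (0.089316)·(0.616000 - 0.524000)/(0.089316 - (0.247505)) = 0.667945; f(w_2) = -0.003079
w_3 = 0.667945 - (-0.003079)·(0.667945 - 0.616000)/(-0.003079 - (0.089316)) = 0.666214; f(w_3) = 0.000035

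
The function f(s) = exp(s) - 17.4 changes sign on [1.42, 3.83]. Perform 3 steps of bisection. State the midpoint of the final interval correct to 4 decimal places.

2.7756

f(1.420000) = -13.262880, f(3.830000) = 28.662538 (opposite signs)
step 1: m = 2.625000, f(m) = -3.595426 < 0 → root in [2.625000, 3.830000]
step 2: m = 3.227500, f(m) = 7.816537 > 0 → root in [2.625000, 3.227500]
step 3: m = 2.926250, f(m) = 1.257533 > 0 → root in [2.625000, 2.926250]
Midpoint of [2.625000, 2.926250] = 2.775625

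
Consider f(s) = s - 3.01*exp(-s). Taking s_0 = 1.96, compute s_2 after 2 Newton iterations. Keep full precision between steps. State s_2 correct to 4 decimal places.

f'(s) = 1 + 3.01*exp(-s)
s_0 = 1.960000: f = 1.536016, f' = 1.423984 → s_1 = 1.960000 - (1.536016)/(1.423984) = 0.881325
s_1 = 0.881325: f = -0.365519, f' = 2.246844 → s_2 = 0.881325 - (-0.365519)/(2.246844) = 1.044006

1.0440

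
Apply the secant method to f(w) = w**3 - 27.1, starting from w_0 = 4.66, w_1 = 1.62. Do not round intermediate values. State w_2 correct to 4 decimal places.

f(w_0) = 74.094696, f(w_1) = -22.848472
w_2 = 1.620000 - (-22.848472)·(1.620000 - 4.660000)/(-22.848472 - (74.094696)) = 2.336496; f(w_2) = -14.344576

2.3365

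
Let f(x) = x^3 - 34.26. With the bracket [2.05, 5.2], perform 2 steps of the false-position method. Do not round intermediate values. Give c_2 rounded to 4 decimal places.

False-position update: c = (a·f(b) − b·f(a))/(f(b) − f(a)); replace the endpoint whose sign matches f(c).
f(2.050000) = -25.644875, f(5.200000) = 106.348000
step 1: c = 2.662013, f(c) = -15.396142 < 0 → new bracket [2.662013, 5.200000]
step 2: c = 2.982975, f(c) = -7.717079 < 0 → new bracket [2.982975, 5.200000]

2.9830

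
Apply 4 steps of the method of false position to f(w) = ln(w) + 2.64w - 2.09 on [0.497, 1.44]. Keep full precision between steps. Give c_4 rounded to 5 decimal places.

f(0.497000) = -1.477085, f(1.440000) = 2.076243
step 1: c = 0.888996, f(c) = 0.139288 > 0 → new bracket [0.497000, 0.888996]
step 2: c = 0.855217, f(c) = 0.011372 > 0 → new bracket [0.497000, 0.855217]
step 3: c = 0.852480, f(c) = 0.000941 > 0 → new bracket [0.497000, 0.852480]
step 4: c = 0.852254, f(c) = 0.000078 > 0 → new bracket [0.497000, 0.852254]

0.85225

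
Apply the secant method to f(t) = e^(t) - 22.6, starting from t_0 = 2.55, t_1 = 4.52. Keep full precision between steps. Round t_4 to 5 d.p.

f(t_0) = -9.792896, f(t_1) = 69.235598
t_2 = 4.520000 - (69.235598)·(4.520000 - 2.550000)/(69.235598 - (-9.792896)) = 2.794115; f(t_2) = -6.251853
t_3 = 2.794115 - (-6.251853)·(2.794115 - 4.520000)/(-6.251853 - (69.235598)) = 2.937052; f(t_3) = -3.739836
t_4 = 2.937052 - (-3.739836)·(2.937052 - 2.794115)/(-3.739836 - (-6.251853)) = 3.149854; f(t_4) = 0.732659

3.14985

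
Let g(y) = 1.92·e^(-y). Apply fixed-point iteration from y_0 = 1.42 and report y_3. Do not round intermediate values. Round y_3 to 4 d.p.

0.5742

y_1 = g(1.420000) = 0.464091
y_2 = g(0.464091) = 1.207116
y_3 = g(1.207116) = 0.574192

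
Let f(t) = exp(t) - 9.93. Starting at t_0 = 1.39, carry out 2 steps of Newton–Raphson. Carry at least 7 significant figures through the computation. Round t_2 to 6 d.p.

Newton update: t ← t − f(t)/f'(t).
f'(t) = exp(t)
t_0 = 1.390000: f = -5.915150, f' = 4.014850 → t_1 = 1.390000 - (-5.915150)/(4.014850) = 2.863318
t_1 = 2.863318: f = 7.589557, f' = 17.519557 → t_2 = 2.863318 - (7.589557)/(17.519557) = 2.430113

2.430113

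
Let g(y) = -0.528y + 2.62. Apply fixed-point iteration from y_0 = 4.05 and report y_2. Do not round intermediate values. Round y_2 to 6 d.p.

2.365715

y_1 = g(4.050000) = 0.481600
y_2 = g(0.481600) = 2.365715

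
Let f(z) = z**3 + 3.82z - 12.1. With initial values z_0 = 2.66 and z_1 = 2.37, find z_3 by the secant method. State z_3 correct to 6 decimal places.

1.789186

f(z_0) = 16.882296, f(z_1) = 10.265453
z_2 = 2.370000 - (10.265453)·(2.370000 - 2.660000)/(10.265453 - (16.882296)) = 1.920090; f(z_2) = 2.313633
z_3 = 1.920090 - (2.313633)·(1.920090 - 2.370000)/(2.313633 - (10.265453)) = 1.789186; f(z_3) = 0.462213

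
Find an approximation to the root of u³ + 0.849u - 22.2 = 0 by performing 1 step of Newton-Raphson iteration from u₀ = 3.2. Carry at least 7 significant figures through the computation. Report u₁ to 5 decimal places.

2.77918

f'(u) = 3u² + 0.849
u_0 = 3.200000: f = 13.284800, f' = 31.569000 → u_1 = 3.200000 - (13.284800)/(31.569000) = 2.779182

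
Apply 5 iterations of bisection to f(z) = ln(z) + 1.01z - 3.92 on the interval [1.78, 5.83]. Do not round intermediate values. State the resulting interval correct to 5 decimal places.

[2.79250, 2.91906]

f(1.780000) = -1.545587, f(5.830000) = 3.731317 (opposite signs)
step 1: m = 3.805000, f(m) = 1.259366 > 0 → root in [1.780000, 3.805000]
step 2: m = 2.792500, f(m) = -0.072638 < 0 → root in [2.792500, 3.805000]
step 3: m = 3.298750, f(m) = 0.605281 > 0 → root in [2.792500, 3.298750]
step 4: m = 3.045625, f(m) = 0.269787 > 0 → root in [2.792500, 3.045625]
step 5: m = 2.919062, f(m) = 0.099516 > 0 → root in [2.792500, 2.919062]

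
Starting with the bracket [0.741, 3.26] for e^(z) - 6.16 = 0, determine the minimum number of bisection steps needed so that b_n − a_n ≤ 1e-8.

Initial width b − a = 3.26 − 0.741 = 2.519000.
After n steps the width is (b−a)/2^n; need (b−a)/2^n ≤ 1e-8.
So n ≥ log₂(2.519000/1e-8) = log₂(251900000.0000) ≈ 27.9083.
Hence n = 28.

28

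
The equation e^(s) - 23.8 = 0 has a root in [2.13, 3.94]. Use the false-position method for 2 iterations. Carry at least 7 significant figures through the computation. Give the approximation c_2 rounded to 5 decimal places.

3.03151

False-position update: c = (a·f(b) − b·f(a))/(f(b) − f(a)); replace the endpoint whose sign matches f(c).
f(2.130000) = -15.385133, f(3.940000) = 27.618601
step 1: c = 2.777551, f(c) = -7.720414 < 0 → new bracket [2.777551, 3.940000]
step 2: c = 3.031508, f(c) = -3.071542 < 0 → new bracket [3.031508, 3.940000]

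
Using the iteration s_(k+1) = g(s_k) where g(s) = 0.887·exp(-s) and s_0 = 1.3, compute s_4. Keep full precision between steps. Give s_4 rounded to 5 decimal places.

s_1 = g(1.300000) = 0.241736
s_2 = g(0.241736) = 0.696529
s_3 = g(0.696529) = 0.442003
s_4 = g(0.442003) = 0.570117

0.57012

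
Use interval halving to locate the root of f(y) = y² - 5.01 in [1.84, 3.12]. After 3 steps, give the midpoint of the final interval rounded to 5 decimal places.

f(1.840000) = -1.624400, f(3.120000) = 4.724400 (opposite signs)
step 1: m = 2.480000, f(m) = 1.140400 > 0 → root in [1.840000, 2.480000]
step 2: m = 2.160000, f(m) = -0.344400 < 0 → root in [2.160000, 2.480000]
step 3: m = 2.320000, f(m) = 0.372400 > 0 → root in [2.160000, 2.320000]
Midpoint of [2.160000, 2.320000] = 2.240000

2.24000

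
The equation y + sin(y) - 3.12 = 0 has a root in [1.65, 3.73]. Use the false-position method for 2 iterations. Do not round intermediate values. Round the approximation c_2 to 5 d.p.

f(1.650000) = -0.473135, f(3.730000) = 0.054963
step 1: c = 3.513519, f(c) = 0.030108 > 0 → new bracket [1.650000, 3.513519]
step 2: c = 3.402028, f(c) = 0.024527 > 0 → new bracket [1.650000, 3.402028]

3.40203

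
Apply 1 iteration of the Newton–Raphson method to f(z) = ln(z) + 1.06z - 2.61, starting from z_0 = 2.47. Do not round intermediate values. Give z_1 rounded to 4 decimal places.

f'(z) = 1/z + 1.06
z_0 = 2.470000: f = 0.912418, f' = 1.464858 → z_1 = 2.470000 - (0.912418)/(1.464858) = 1.847129

1.8471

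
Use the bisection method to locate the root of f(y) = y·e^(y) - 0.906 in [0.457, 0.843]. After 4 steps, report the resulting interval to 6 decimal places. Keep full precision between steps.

f(0.457000) = -0.184247, f(0.843000) = 1.052564 (opposite signs)
step 1: m = 0.650000, f(m) = 0.339102 > 0 → root in [0.457000, 0.650000]
step 2: m = 0.553500, f(m) = 0.056719 > 0 → root in [0.457000, 0.553500]
step 3: m = 0.505250, f(m) = -0.068599 < 0 → root in [0.505250, 0.553500]
step 4: m = 0.529375, f(m) = -0.007190 < 0 → root in [0.529375, 0.553500]

[0.529375, 0.553500]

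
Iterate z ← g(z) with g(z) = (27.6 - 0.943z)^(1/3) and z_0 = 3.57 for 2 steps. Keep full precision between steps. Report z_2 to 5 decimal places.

z_1 = g(3.570000) = 2.893823
z_2 = g(2.893823) = 2.918985

2.91898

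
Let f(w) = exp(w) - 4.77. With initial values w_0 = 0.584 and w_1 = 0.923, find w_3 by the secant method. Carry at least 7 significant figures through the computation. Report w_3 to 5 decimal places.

1.42738

f(w_0) = -2.976803, f(w_1) = -2.253170
w_2 = 0.923000 - (-2.253170)·(0.923000 - 0.584000)/(-2.253170 - (-2.976803)) = 1.978542; f(w_2) = 2.462192
w_3 = 1.978542 - (2.462192)·(1.978542 - 0.923000)/(2.462192 - (-2.253170)) = 1.427376; f(w_3) = -0.602251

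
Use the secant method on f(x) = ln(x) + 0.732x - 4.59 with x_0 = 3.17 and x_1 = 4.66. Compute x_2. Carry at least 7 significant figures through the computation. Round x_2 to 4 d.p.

f(x_0) = -1.115828, f(x_1) = 0.360135
x_2 = 4.660000 - (0.360135)·(4.660000 - 3.170000)/(0.360135 - (-1.115828)) = 4.296440; f(x_2) = 0.012781

4.2964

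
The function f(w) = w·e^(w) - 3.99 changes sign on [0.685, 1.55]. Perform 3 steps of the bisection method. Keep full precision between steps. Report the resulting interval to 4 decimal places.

f(0.685000) = -2.631116, f(1.550000) = 3.312779 (opposite signs)
step 1: m = 1.117500, f(m) = -0.573577 < 0 → root in [1.117500, 1.550000]
step 2: m = 1.333750, f(m) = 1.071913 > 0 → root in [1.117500, 1.333750]
step 3: m = 1.225625, f(m) = 0.184840 > 0 → root in [1.117500, 1.225625]

[1.1175, 1.2256]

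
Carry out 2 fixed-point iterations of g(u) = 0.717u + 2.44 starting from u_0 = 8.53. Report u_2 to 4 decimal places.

u_1 = g(8.530000) = 8.556010
u_2 = g(8.556010) = 8.574659

8.5747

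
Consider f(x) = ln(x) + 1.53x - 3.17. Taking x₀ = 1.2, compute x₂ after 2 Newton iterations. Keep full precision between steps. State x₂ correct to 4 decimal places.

1.7181

f'(x) = 1/x + 1.53
x_0 = 1.200000: f = -1.151678, f' = 2.363333 → x_1 = 1.200000 - (-1.151678)/(2.363333) = 1.687311
x_1 = 1.687311: f = -0.065278, f' = 2.122659 → x_2 = 1.687311 - (-0.065278)/(2.122659) = 1.718064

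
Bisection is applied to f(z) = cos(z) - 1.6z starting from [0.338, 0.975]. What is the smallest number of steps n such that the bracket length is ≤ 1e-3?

Initial width b − a = 0.975 − 0.338 = 0.637000.
After n steps the width is (b−a)/2^n; need (b−a)/2^n ≤ 1e-3.
So n ≥ log₂(0.637000/1e-3) = log₂(637.0000) ≈ 9.3151.
Hence n = 10.

10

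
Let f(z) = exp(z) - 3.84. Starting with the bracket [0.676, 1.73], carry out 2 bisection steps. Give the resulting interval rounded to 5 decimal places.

f(0.676000) = -1.874002, f(1.730000) = 1.800654 (opposite signs)
step 1: m = 1.203000, f(m) = -0.509908 < 0 → root in [1.203000, 1.730000]
step 2: m = 1.466500, f(m) = 0.494039 > 0 → root in [1.203000, 1.466500]

[1.20300, 1.46650]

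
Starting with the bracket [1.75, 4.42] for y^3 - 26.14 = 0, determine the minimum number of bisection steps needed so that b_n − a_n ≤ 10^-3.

Initial width b − a = 4.42 − 1.75 = 2.670000.
After n steps the width is (b−a)/2^n; need (b−a)/2^n ≤ 10^-3.
So n ≥ log₂(2.670000/10^-3) = log₂(2670.0000) ≈ 11.3826.
Hence n = 12.

12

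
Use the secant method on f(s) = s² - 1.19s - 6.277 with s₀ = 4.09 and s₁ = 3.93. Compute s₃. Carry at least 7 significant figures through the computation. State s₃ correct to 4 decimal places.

3.1830

f(s_0) = 5.584000, f(s_1) = 4.491200
s_2 = 3.930000 - (4.491200)·(3.930000 - 4.090000)/(4.491200 - (5.584000)) = 3.272430; f(s_2) = 0.537609
s_3 = 3.272430 - (0.537609)·(3.272430 - 3.930000)/(0.537609 - (4.491200)) = 3.183014; f(s_3) = 0.066793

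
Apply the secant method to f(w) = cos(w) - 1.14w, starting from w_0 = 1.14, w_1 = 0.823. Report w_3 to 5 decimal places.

0.68164

f(w_0) = -0.882005, f(w_1) = -0.258195
w_2 = 0.823000 - (-0.258195)·(0.823000 - 1.140000)/(-0.258195 - (-0.882005)) = 0.691794; f(w_2) = -0.018542
w_3 = 0.691794 - (-0.018542)·(0.691794 - 0.823000)/(-0.018542 - (-0.258195)) = 0.681642; f(w_3) = -0.000533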